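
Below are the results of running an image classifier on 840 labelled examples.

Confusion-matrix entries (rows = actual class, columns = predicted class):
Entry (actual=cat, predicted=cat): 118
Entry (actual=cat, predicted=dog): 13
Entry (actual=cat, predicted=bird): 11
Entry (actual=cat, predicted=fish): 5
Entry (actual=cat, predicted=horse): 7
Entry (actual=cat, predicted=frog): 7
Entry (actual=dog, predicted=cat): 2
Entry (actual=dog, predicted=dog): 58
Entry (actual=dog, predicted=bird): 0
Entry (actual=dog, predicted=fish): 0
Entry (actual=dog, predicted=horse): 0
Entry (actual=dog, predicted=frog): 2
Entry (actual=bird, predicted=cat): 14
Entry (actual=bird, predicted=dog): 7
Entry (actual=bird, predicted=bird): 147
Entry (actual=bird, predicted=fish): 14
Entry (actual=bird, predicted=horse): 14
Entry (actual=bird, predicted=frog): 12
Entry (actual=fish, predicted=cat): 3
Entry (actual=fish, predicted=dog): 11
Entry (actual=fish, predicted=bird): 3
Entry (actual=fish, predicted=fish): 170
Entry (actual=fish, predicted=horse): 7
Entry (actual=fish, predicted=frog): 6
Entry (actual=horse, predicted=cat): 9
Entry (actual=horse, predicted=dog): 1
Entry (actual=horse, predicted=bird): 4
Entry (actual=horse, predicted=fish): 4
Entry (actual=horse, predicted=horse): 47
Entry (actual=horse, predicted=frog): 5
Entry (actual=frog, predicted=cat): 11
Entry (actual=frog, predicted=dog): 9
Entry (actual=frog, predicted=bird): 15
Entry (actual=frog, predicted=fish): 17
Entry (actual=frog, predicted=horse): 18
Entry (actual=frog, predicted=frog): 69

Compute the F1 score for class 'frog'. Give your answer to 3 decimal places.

F1 score = 2·TP/(2·TP+FP+FN).
frog: TP=69, FP=7+2+12+6+5=32, FN=11+9+15+17+18=70 → 138/240 = 0.5750

0.575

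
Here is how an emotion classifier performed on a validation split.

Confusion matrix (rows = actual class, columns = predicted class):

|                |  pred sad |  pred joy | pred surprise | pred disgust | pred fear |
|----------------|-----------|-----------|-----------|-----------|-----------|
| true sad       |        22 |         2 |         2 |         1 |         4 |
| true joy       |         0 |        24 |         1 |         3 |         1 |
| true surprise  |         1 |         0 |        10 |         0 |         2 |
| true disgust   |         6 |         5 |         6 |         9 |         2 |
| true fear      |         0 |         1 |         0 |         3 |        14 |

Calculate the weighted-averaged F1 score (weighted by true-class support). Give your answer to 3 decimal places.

0.651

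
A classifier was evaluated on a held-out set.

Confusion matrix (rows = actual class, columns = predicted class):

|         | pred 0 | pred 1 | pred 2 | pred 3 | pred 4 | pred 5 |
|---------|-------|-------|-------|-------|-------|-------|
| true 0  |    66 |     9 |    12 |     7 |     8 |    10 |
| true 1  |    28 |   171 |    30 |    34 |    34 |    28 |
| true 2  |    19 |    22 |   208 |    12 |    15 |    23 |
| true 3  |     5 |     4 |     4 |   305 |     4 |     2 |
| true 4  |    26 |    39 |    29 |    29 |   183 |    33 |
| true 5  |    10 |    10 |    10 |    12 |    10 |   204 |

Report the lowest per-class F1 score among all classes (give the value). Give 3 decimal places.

0.496

Per-class F1 score (2·TP/(2·TP+FP+FN)):
  0: TP=66, FP=28+19+5+26+10=88, FN=9+12+7+8+10=46 → 132/266 = 0.4962
  1: TP=171, FP=9+22+4+39+10=84, FN=28+30+34+34+28=154 → 342/580 = 0.5897
  2: TP=208, FP=12+30+4+29+10=85, FN=19+22+12+15+23=91 → 416/592 = 0.7027
  3: TP=305, FP=7+34+12+29+12=94, FN=5+4+4+4+2=19 → 610/723 = 0.8437
  4: TP=183, FP=8+34+15+4+10=71, FN=26+39+29+29+33=156 → 366/593 = 0.6172
  5: TP=204, FP=10+28+23+2+33=96, FN=10+10+10+12+10=52 → 408/556 = 0.7338
Lowest is class '0' with F1 score = 0.496.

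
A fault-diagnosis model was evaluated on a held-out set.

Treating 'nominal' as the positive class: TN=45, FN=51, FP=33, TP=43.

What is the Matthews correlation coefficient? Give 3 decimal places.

MCC = (TP·TN − FP·FN) / √((TP+FP)(TP+FN)(TN+FP)(TN+FN))
Numerator = 43·45 − 33·51 = 252
Denominator = √(76·94·78·96) = √53494272 = 7313.9779
MCC = 252 / 7313.9779 = 0.034

0.034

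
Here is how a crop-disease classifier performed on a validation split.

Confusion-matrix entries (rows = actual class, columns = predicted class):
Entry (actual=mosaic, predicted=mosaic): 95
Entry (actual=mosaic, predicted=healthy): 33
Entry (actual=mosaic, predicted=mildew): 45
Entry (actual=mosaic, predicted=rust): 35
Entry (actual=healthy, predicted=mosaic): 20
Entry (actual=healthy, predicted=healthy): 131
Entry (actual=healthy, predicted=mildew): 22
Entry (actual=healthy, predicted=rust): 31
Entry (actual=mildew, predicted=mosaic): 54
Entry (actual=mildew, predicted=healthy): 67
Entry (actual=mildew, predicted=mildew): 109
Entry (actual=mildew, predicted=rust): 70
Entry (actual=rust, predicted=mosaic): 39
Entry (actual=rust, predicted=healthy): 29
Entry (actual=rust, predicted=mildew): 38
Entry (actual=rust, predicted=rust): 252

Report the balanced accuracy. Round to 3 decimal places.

Balanced accuracy = mean of per-class recall.
  mosaic: recall = 95/208 = 0.4567
  healthy: recall = 131/204 = 0.6422
  mildew: recall = 109/300 = 0.3633
  rust: recall = 252/358 = 0.7039
Mean = (0.4567 + 0.6422 + 0.3633 + 0.7039) / 4 = 0.542

0.542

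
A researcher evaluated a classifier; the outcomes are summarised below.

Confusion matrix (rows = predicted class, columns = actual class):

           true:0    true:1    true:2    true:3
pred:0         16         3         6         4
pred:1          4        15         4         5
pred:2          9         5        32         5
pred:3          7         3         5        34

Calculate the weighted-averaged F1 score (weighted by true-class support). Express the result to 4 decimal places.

0.6147

Per-class F1 score (2·TP/(2·TP+FP+FN)):
  0: TP=16, FP=3+6+4=13, FN=4+9+7=20 → 32/65 = 0.49231
  1: TP=15, FP=4+4+5=13, FN=3+5+3=11 → 30/54 = 0.55556
  2: TP=32, FP=9+5+5=19, FN=6+4+5=15 → 64/98 = 0.65306
  3: TP=34, FP=7+3+5=15, FN=4+5+5=14 → 68/97 = 0.70103
Weighted-F1 score = Σ (supportᵢ/N)·F1 scoreᵢ with N=157: (36/157)·0.49231 + (26/157)·0.55556 + (47/157)·0.65306 + (48/157)·0.70103 = 0.6147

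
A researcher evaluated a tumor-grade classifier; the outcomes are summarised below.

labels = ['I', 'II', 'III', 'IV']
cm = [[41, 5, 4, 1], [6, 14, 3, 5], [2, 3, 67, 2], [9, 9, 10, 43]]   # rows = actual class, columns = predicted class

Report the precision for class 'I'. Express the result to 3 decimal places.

0.707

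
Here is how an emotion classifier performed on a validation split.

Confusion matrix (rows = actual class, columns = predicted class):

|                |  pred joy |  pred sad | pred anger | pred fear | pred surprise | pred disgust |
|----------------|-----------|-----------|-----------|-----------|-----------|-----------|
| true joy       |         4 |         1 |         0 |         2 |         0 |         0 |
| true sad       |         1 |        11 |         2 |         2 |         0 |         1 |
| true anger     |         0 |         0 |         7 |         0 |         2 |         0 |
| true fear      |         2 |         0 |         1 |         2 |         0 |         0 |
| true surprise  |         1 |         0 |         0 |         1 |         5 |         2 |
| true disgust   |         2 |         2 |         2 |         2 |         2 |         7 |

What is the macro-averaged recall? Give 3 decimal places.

0.561

Per-class recall (TP/(TP+FN)):
  joy: TP=4, FN=1+0+2+0+0=3 → 4/7 = 0.5714
  sad: TP=11, FN=1+2+2+0+1=6 → 11/17 = 0.6471
  anger: TP=7, FN=0+0+0+2+0=2 → 7/9 = 0.7778
  fear: TP=2, FN=2+0+1+0+0=3 → 2/5 = 0.4000
  surprise: TP=5, FN=1+0+0+1+2=4 → 5/9 = 0.5556
  disgust: TP=7, FN=2+2+2+2+2=10 → 7/17 = 0.4118
Macro-recall = mean = (0.5714 + 0.6471 + 0.7778 + 0.4000 + 0.5556 + 0.4118) / 6 = 0.561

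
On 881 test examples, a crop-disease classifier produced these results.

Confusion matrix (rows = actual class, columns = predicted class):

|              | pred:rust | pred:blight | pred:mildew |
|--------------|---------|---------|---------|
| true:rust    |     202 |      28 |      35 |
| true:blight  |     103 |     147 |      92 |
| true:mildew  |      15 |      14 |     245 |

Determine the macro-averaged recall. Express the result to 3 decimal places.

Per-class recall (TP/(TP+FN)):
  rust: TP=202, FN=28+35=63 → 202/265 = 0.7623
  blight: TP=147, FN=103+92=195 → 147/342 = 0.4298
  mildew: TP=245, FN=15+14=29 → 245/274 = 0.8942
Macro-recall = mean = (0.7623 + 0.4298 + 0.8942) / 3 = 0.695

0.695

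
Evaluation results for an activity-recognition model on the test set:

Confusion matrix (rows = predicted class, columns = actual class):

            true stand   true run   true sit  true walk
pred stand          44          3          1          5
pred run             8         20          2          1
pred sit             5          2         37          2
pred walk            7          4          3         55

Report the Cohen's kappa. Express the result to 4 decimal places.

0.7048

Observed agreement pₒ = trace/N = 156/199 = 0.78392
Expected agreement pₑ = Σ (rowᵢ·colᵢ)/N² = (64·53 + 29·31 + 43·46 + 63·69)/199² = 0.26807
κ = (pₒ − pₑ)/(1 − pₑ) = (0.78392 − 0.26807)/(1 − 0.26807) = 0.7048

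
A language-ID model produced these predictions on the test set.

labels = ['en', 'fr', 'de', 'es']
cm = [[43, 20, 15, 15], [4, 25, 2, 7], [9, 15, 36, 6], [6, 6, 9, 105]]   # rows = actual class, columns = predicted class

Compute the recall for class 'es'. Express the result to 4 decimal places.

0.8333

recall = TP/(TP+FN).
es: TP=105, FN=6+6+9=21 → 105/126 = 0.83333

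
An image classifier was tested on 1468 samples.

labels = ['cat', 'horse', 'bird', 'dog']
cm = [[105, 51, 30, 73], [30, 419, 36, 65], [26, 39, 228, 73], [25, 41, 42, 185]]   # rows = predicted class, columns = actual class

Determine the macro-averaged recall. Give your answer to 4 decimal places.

Per-class recall (TP/(TP+FN)):
  cat: TP=105, FN=30+26+25=81 → 105/186 = 0.56452
  horse: TP=419, FN=51+39+41=131 → 419/550 = 0.76182
  bird: TP=228, FN=30+36+42=108 → 228/336 = 0.67857
  dog: TP=185, FN=73+65+73=211 → 185/396 = 0.46717
Macro-recall = mean = (0.56452 + 0.76182 + 0.67857 + 0.46717) / 4 = 0.6180

0.6180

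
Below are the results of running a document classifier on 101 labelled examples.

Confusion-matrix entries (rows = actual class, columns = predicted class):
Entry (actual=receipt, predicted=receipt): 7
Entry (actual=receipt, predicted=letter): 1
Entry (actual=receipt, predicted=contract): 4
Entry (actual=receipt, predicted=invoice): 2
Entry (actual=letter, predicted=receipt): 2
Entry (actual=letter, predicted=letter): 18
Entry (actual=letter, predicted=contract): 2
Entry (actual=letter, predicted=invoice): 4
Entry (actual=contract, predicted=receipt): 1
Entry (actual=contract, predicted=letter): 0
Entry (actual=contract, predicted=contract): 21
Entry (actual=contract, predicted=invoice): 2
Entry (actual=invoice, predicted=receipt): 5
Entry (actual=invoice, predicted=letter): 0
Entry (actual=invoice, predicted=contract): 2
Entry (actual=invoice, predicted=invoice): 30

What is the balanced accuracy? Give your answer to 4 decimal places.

0.7195

Balanced accuracy = mean of per-class recall.
  receipt: recall = 7/14 = 0.50000
  letter: recall = 18/26 = 0.69231
  contract: recall = 21/24 = 0.87500
  invoice: recall = 30/37 = 0.81081
Mean = (0.50000 + 0.69231 + 0.87500 + 0.81081) / 4 = 0.7195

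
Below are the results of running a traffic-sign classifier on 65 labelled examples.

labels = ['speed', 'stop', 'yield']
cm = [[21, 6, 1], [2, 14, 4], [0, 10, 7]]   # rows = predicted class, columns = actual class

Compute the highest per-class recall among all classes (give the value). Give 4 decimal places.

Per-class recall (TP/(TP+FN)):
  speed: TP=21, FN=2+0=2 → 21/23 = 0.91304
  stop: TP=14, FN=6+10=16 → 14/30 = 0.46667
  yield: TP=7, FN=1+4=5 → 7/12 = 0.58333
Highest is class 'speed' with recall = 0.9130.

0.9130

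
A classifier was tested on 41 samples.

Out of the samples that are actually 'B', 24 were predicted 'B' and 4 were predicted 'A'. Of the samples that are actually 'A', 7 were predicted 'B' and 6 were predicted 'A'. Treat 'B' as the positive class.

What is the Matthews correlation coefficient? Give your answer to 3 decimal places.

0.345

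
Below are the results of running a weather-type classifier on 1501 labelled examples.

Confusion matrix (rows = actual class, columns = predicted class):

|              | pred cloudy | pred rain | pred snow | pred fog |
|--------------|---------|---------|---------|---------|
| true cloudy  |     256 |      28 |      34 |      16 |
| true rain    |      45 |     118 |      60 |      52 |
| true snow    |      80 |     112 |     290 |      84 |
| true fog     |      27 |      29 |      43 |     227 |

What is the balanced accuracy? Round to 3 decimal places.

0.601

Balanced accuracy = mean of per-class recall.
  cloudy: recall = 256/334 = 0.7665
  rain: recall = 118/275 = 0.4291
  snow: recall = 290/566 = 0.5124
  fog: recall = 227/326 = 0.6963
Mean = (0.7665 + 0.4291 + 0.5124 + 0.6963) / 4 = 0.601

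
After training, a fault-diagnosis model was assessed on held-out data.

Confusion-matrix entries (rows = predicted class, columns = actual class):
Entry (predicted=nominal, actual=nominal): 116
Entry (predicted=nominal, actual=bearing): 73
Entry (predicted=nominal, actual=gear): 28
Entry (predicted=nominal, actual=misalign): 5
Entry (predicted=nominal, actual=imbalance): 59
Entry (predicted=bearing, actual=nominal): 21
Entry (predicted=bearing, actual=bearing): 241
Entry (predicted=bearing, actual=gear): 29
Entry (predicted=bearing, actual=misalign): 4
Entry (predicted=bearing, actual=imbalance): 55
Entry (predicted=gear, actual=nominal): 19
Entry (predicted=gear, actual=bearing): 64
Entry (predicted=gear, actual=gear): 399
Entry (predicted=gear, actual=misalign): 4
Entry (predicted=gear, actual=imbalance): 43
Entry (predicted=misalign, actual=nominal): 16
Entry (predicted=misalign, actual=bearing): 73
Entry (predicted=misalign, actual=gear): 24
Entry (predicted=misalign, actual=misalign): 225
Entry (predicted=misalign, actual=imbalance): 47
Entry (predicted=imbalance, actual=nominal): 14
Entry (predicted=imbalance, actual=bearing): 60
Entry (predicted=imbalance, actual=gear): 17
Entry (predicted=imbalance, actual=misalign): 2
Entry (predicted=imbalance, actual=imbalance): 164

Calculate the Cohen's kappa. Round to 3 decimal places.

0.539

Observed agreement pₒ = trace/N = 1145/1802 = 0.6354
Expected agreement pₑ = Σ (rowᵢ·colᵢ)/N² = (186·281 + 511·350 + 497·529 + 240·385 + 368·257)/1802² = 0.2097
κ = (pₒ − pₑ)/(1 − pₑ) = (0.6354 − 0.2097)/(1 − 0.2097) = 0.539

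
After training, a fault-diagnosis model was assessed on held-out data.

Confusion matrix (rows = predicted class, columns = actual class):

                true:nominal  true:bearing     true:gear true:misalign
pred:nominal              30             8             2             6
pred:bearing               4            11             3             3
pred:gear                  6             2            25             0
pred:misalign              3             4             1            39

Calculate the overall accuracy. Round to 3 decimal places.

Accuracy = trace / total = (30+11+25+39=105) / 147 = 105/147 = 0.714

0.714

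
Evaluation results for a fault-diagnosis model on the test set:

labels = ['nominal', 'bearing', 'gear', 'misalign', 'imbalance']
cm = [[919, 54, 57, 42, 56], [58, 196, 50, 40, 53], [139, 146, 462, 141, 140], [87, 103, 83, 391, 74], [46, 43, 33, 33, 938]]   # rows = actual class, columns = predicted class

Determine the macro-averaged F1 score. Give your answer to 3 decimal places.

Per-class F1 score (2·TP/(2·TP+FP+FN)):
  nominal: TP=919, FP=58+139+87+46=330, FN=54+57+42+56=209 → 1838/2377 = 0.7732
  bearing: TP=196, FP=54+146+103+43=346, FN=58+50+40+53=201 → 392/939 = 0.4175
  gear: TP=462, FP=57+50+83+33=223, FN=139+146+141+140=566 → 924/1713 = 0.5394
  misalign: TP=391, FP=42+40+141+33=256, FN=87+103+83+74=347 → 782/1385 = 0.5646
  imbalance: TP=938, FP=56+53+140+74=323, FN=46+43+33+33=155 → 1876/2354 = 0.7969
Macro-F1 score = mean = (0.7732 + 0.4175 + 0.5394 + 0.5646 + 0.7969) / 5 = 0.618

0.618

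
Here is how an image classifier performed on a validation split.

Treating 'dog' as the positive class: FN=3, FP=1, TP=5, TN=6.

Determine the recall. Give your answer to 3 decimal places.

Recall = TP/(TP+FN) = 5/(5+3) = 5/8 = 0.625

0.625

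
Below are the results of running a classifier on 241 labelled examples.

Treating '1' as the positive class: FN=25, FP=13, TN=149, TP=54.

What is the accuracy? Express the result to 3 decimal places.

0.842

Accuracy = (TP+TN)/N = (54+149)/241 = 0.842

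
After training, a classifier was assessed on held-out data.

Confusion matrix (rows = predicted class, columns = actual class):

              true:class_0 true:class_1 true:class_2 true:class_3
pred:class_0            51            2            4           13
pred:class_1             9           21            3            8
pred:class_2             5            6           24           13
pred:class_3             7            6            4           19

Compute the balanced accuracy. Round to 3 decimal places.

0.588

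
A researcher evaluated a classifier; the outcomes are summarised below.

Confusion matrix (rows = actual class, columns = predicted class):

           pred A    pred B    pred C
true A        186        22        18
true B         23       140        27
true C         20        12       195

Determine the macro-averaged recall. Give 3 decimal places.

0.806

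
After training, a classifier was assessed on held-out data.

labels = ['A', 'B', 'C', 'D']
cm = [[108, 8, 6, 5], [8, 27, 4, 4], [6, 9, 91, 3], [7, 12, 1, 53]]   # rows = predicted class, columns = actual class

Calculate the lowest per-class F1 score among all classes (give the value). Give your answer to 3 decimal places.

Per-class F1 score (2·TP/(2·TP+FP+FN)):
  A: TP=108, FP=8+6+5=19, FN=8+6+7=21 → 216/256 = 0.8438
  B: TP=27, FP=8+4+4=16, FN=8+9+12=29 → 54/99 = 0.5455
  C: TP=91, FP=6+9+3=18, FN=6+4+1=11 → 182/211 = 0.8626
  D: TP=53, FP=7+12+1=20, FN=5+4+3=12 → 106/138 = 0.7681
Lowest is class 'B' with F1 score = 0.545.

0.545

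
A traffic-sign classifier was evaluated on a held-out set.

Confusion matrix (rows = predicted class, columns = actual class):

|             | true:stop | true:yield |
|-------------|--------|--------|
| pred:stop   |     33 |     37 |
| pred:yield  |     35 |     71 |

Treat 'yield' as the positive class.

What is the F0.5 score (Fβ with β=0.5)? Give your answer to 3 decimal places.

0.667

Fβ = (1+β²)·TP / ((1+β²)·TP + β²·FN + FP), with β²=1/4
= 1.25·71 / (1.25·71 + 0.25·37 + 35) = 0.667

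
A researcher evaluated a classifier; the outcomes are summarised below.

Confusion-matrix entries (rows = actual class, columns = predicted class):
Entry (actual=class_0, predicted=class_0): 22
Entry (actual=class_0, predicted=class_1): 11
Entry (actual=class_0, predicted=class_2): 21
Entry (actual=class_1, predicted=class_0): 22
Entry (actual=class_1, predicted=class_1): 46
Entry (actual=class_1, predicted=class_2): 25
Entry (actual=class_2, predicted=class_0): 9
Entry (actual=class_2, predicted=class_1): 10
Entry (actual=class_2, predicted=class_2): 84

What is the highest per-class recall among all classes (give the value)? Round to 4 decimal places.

Per-class recall (TP/(TP+FN)):
  class_0: TP=22, FN=11+21=32 → 22/54 = 0.40741
  class_1: TP=46, FN=22+25=47 → 46/93 = 0.49462
  class_2: TP=84, FN=9+10=19 → 84/103 = 0.81553
Highest is class 'class_2' with recall = 0.8155.

0.8155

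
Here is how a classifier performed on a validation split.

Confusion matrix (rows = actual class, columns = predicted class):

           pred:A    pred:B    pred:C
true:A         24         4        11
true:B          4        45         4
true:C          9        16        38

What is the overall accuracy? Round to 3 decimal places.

Accuracy = trace / total = (24+45+38=107) / 155 = 107/155 = 0.690

0.690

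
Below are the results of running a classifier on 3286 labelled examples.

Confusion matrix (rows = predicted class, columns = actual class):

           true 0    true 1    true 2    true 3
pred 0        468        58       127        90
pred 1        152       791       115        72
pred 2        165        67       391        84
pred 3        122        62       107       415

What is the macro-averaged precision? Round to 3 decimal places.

Per-class precision (TP/(TP+FP)):
  0: TP=468, FP=58+127+90=275 → 468/743 = 0.6299
  1: TP=791, FP=152+115+72=339 → 791/1130 = 0.7000
  2: TP=391, FP=165+67+84=316 → 391/707 = 0.5530
  3: TP=415, FP=122+62+107=291 → 415/706 = 0.5878
Macro-precision = mean = (0.6299 + 0.7000 + 0.5530 + 0.5878) / 4 = 0.618

0.618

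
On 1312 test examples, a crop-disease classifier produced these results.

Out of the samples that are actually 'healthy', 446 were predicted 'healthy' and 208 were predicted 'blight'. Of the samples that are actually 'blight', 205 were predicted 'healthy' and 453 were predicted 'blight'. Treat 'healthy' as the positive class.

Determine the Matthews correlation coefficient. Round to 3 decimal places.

0.370

MCC = (TP·TN − FP·FN) / √((TP+FP)(TP+FN)(TN+FP)(TN+FN))
Numerator = 446·453 − 205·208 = 159398
Denominator = √(651·654·658·661) = √185176593252 = 430321.4999
MCC = 159398 / 430321.4999 = 0.370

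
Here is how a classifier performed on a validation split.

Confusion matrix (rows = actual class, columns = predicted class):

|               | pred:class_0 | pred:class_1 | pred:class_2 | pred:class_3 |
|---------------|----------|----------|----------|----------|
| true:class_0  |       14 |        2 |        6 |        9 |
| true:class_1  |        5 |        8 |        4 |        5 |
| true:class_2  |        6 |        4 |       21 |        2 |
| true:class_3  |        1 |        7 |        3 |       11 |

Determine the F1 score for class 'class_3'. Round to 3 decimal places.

0.449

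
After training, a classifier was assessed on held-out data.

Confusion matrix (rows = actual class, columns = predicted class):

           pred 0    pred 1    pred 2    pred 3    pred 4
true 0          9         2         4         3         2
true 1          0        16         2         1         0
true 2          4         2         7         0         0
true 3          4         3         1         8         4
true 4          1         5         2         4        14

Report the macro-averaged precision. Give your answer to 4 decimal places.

0.5418

Per-class precision (TP/(TP+FP)):
  0: TP=9, FP=0+4+4+1=9 → 9/18 = 0.50000
  1: TP=16, FP=2+2+3+5=12 → 16/28 = 0.57143
  2: TP=7, FP=4+2+1+2=9 → 7/16 = 0.43750
  3: TP=8, FP=3+1+0+4=8 → 8/16 = 0.50000
  4: TP=14, FP=2+0+0+4=6 → 14/20 = 0.70000
Macro-precision = mean = (0.50000 + 0.57143 + 0.43750 + 0.50000 + 0.70000) / 5 = 0.5418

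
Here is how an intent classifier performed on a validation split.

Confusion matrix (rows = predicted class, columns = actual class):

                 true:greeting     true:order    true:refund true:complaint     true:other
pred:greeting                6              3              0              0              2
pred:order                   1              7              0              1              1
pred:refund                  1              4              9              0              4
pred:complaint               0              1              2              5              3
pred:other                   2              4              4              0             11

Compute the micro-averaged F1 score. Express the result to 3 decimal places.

Micro-averaging pools counts across classes: ΣTP=38, ΣFP=33, ΣFN=33.
Micro-F1 score = 2·TP/(2·TP+FP+FN) on pooled counts = 0.535 (equals overall accuracy in single-label multiclass).

0.535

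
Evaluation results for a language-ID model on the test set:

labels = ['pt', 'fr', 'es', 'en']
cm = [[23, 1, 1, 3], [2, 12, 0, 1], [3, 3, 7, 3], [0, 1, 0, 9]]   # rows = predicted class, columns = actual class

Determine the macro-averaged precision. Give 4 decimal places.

0.7397

Per-class precision (TP/(TP+FP)):
  pt: TP=23, FP=1+1+3=5 → 23/28 = 0.82143
  fr: TP=12, FP=2+0+1=3 → 12/15 = 0.80000
  es: TP=7, FP=3+3+3=9 → 7/16 = 0.43750
  en: TP=9, FP=0+1+0=1 → 9/10 = 0.90000
Macro-precision = mean = (0.82143 + 0.80000 + 0.43750 + 0.90000) / 4 = 0.7397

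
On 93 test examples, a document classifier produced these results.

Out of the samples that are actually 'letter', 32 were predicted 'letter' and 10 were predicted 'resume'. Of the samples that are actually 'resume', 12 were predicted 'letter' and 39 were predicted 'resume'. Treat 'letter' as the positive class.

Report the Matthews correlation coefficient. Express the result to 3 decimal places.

MCC = (TP·TN − FP·FN) / √((TP+FP)(TP+FN)(TN+FP)(TN+FN))
Numerator = 32·39 − 12·10 = 1128
Denominator = √(44·42·51·49) = √4618152 = 2148.9886
MCC = 1128 / 2148.9886 = 0.525

0.525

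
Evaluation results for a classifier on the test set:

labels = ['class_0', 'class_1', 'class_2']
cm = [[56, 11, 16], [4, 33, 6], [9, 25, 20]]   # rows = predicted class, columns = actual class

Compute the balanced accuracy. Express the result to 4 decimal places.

0.5887

Balanced accuracy = mean of per-class recall.
  class_0: recall = 56/69 = 0.81159
  class_1: recall = 33/69 = 0.47826
  class_2: recall = 20/42 = 0.47619
Mean = (0.81159 + 0.47826 + 0.47619) / 3 = 0.5887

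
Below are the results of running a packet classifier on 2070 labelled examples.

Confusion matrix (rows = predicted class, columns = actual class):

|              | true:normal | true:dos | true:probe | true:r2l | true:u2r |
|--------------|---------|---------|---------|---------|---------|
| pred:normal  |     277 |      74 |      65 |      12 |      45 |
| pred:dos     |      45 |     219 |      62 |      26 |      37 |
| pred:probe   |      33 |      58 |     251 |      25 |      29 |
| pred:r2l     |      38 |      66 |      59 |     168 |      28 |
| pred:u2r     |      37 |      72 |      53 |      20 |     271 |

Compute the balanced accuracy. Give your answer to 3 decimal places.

0.587

Balanced accuracy = mean of per-class recall.
  normal: recall = 277/430 = 0.6442
  dos: recall = 219/489 = 0.4479
  probe: recall = 251/490 = 0.5122
  r2l: recall = 168/251 = 0.6693
  u2r: recall = 271/410 = 0.6610
Mean = (0.6442 + 0.4479 + 0.5122 + 0.6693 + 0.6610) / 5 = 0.587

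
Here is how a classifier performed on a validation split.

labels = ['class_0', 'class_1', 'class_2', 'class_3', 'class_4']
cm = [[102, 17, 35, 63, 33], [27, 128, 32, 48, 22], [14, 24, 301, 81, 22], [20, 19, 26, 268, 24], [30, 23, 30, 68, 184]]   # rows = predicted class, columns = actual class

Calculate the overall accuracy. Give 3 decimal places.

Accuracy = trace / total = (102+128+301+268+184=983) / 1641 = 983/1641 = 0.599

0.599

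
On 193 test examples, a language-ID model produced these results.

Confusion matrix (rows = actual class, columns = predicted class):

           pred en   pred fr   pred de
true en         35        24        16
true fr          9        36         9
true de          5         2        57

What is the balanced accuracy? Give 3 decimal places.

Balanced accuracy = mean of per-class recall.
  en: recall = 35/75 = 0.4667
  fr: recall = 36/54 = 0.6667
  de: recall = 57/64 = 0.8906
Mean = (0.4667 + 0.6667 + 0.8906) / 3 = 0.675

0.675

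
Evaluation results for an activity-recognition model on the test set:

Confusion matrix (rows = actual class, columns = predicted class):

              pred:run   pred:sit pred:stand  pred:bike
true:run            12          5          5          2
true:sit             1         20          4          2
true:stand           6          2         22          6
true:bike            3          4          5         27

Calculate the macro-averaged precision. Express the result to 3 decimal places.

Per-class precision (TP/(TP+FP)):
  run: TP=12, FP=1+6+3=10 → 12/22 = 0.5455
  sit: TP=20, FP=5+2+4=11 → 20/31 = 0.6452
  stand: TP=22, FP=5+4+5=14 → 22/36 = 0.6111
  bike: TP=27, FP=2+2+6=10 → 27/37 = 0.7297
Macro-precision = mean = (0.5455 + 0.6452 + 0.6111 + 0.7297) / 4 = 0.633

0.633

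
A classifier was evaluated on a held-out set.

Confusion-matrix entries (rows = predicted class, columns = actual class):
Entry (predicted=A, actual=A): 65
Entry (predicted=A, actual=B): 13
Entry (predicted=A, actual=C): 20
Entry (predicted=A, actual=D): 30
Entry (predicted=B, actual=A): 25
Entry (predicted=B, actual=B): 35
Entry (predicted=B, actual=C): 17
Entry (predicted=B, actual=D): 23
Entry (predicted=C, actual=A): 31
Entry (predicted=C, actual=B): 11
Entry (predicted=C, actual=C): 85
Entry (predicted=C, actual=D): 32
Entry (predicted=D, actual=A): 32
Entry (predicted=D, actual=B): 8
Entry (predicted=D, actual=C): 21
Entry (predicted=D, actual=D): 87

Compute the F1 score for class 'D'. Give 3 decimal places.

0.544

Treat 'D' as positive and all other classes as negative.
F1 score = 2·TP/(2·TP+FP+FN).
D: TP=87, FP=32+8+21=61, FN=30+23+32=85 → 174/320 = 0.5438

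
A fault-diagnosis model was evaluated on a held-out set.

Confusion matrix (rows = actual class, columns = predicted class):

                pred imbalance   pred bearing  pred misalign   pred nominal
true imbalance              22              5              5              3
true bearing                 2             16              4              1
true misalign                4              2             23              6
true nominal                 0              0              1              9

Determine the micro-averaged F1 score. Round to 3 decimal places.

0.680

Micro-averaging pools counts across classes: ΣTP=70, ΣFP=33, ΣFN=33.
Micro-F1 score = 2·TP/(2·TP+FP+FN) on pooled counts = 0.680 (equals overall accuracy in single-label multiclass).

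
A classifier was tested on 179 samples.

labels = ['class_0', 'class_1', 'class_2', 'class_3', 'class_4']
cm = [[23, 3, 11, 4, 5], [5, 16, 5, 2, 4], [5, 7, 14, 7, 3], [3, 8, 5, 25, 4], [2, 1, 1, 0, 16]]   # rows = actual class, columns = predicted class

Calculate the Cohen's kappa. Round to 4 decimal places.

Observed agreement pₒ = trace/N = 94/179 = 0.52514
Expected agreement pₑ = Σ (rowᵢ·colᵢ)/N² = (46·38 + 32·35 + 36·36 + 45·38 + 20·32)/179² = 0.20330
κ = (pₒ − pₑ)/(1 − pₑ) = (0.52514 − 0.20330)/(1 − 0.20330) = 0.4040

0.4040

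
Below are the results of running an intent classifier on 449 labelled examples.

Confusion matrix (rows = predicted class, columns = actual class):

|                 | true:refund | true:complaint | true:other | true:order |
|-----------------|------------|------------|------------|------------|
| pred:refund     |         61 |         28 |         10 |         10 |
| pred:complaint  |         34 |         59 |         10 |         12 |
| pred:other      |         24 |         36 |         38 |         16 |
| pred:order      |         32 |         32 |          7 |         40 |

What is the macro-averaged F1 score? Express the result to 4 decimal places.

Per-class F1 score (2·TP/(2·TP+FP+FN)):
  refund: TP=61, FP=28+10+10=48, FN=34+24+32=90 → 122/260 = 0.46923
  complaint: TP=59, FP=34+10+12=56, FN=28+36+32=96 → 118/270 = 0.43704
  other: TP=38, FP=24+36+16=76, FN=10+10+7=27 → 76/179 = 0.42458
  order: TP=40, FP=32+32+7=71, FN=10+12+16=38 → 80/189 = 0.42328
Macro-F1 score = mean = (0.46923 + 0.43704 + 0.42458 + 0.42328) / 4 = 0.4385

0.4385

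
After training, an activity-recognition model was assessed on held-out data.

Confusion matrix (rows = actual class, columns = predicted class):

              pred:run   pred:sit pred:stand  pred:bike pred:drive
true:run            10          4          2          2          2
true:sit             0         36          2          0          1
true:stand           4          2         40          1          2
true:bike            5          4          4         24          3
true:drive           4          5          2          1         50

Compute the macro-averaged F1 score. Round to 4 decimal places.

Per-class F1 score (2·TP/(2·TP+FP+FN)):
  run: TP=10, FP=0+4+5+4=13, FN=4+2+2+2=10 → 20/43 = 0.46512
  sit: TP=36, FP=4+2+4+5=15, FN=0+2+0+1=3 → 72/90 = 0.80000
  stand: TP=40, FP=2+2+4+2=10, FN=4+2+1+2=9 → 80/99 = 0.80808
  bike: TP=24, FP=2+0+1+1=4, FN=5+4+4+3=16 → 48/68 = 0.70588
  drive: TP=50, FP=2+1+2+3=8, FN=4+5+2+1=12 → 100/120 = 0.83333
Macro-F1 score = mean = (0.46512 + 0.80000 + 0.80808 + 0.70588 + 0.83333) / 5 = 0.7225

0.7225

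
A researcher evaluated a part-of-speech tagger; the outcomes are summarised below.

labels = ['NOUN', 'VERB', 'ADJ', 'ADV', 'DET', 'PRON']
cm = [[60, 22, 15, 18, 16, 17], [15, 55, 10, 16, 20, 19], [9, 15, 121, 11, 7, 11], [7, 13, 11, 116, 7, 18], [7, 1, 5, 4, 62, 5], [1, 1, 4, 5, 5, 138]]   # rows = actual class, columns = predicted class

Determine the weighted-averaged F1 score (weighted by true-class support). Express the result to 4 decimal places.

0.6263

Per-class F1 score (2·TP/(2·TP+FP+FN)):
  NOUN: TP=60, FP=15+9+7+7+1=39, FN=22+15+18+16+17=88 → 120/247 = 0.48583
  VERB: TP=55, FP=22+15+13+1+1=52, FN=15+10+16+20+19=80 → 110/242 = 0.45455
  ADJ: TP=121, FP=15+10+11+5+4=45, FN=9+15+11+7+11=53 → 242/340 = 0.71176
  ADV: TP=116, FP=18+16+11+4+5=54, FN=7+13+11+7+18=56 → 232/342 = 0.67836
  DET: TP=62, FP=16+20+7+7+5=55, FN=7+1+5+4+5=22 → 124/201 = 0.61692
  PRON: TP=138, FP=17+19+11+18+5=70, FN=1+1+4+5+5=16 → 276/362 = 0.76243
Weighted-F1 score = Σ (supportᵢ/N)·F1 scoreᵢ with N=867: (148/867)·0.48583 + (135/867)·0.45455 + (174/867)·0.71176 + (172/867)·0.67836 + (84/867)·0.61692 + (154/867)·0.76243 = 0.6263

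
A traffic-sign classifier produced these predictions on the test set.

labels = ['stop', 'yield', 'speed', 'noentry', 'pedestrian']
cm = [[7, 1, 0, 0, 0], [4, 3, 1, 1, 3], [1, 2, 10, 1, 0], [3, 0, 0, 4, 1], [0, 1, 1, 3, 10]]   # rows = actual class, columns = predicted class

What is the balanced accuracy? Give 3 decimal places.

Balanced accuracy = mean of per-class recall.
  stop: recall = 7/8 = 0.8750
  yield: recall = 3/12 = 0.2500
  speed: recall = 10/14 = 0.7143
  noentry: recall = 4/8 = 0.5000
  pedestrian: recall = 10/15 = 0.6667
Mean = (0.8750 + 0.2500 + 0.7143 + 0.5000 + 0.6667) / 5 = 0.601

0.601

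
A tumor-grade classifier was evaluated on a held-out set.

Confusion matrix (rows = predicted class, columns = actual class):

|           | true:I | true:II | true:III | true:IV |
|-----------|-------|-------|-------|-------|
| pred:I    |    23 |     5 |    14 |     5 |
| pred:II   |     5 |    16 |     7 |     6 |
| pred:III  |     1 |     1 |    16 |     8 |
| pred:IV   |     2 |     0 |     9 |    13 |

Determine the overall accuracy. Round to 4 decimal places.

0.5191

Accuracy = trace / total = (23+16+16+13=68) / 131 = 68/131 = 0.5191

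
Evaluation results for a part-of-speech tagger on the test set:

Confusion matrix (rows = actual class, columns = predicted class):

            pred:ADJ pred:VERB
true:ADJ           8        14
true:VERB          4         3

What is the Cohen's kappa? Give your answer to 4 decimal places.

Observed agreement pₒ = trace/N = 11/29 = 0.37931
Expected agreement pₑ = Σ (rowᵢ·colᵢ)/N² = (22·12 + 7·17)/29² = 0.45541
κ = (pₒ − pₑ)/(1 − pₑ) = (0.37931 − 0.45541)/(1 − 0.45541) = -0.1397

-0.1397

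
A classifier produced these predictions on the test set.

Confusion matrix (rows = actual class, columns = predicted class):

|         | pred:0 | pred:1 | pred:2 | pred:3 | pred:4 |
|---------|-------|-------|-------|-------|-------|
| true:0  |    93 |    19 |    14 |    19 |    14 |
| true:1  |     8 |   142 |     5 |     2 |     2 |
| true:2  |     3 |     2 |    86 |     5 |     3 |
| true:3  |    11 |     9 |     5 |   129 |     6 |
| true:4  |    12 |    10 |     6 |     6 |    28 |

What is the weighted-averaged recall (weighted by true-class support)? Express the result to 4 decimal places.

0.7480

Per-class recall (TP/(TP+FN)):
  0: TP=93, FN=19+14+19+14=66 → 93/159 = 0.58491
  1: TP=142, FN=8+5+2+2=17 → 142/159 = 0.89308
  2: TP=86, FN=3+2+5+3=13 → 86/99 = 0.86869
  3: TP=129, FN=11+9+5+6=31 → 129/160 = 0.80625
  4: TP=28, FN=12+10+6+6=34 → 28/62 = 0.45161
Weighted-recall = Σ (supportᵢ/N)·recallᵢ with N=639: (159/639)·0.58491 + (159/639)·0.89308 + (99/639)·0.86869 + (160/639)·0.80625 + (62/639)·0.45161 = 0.7480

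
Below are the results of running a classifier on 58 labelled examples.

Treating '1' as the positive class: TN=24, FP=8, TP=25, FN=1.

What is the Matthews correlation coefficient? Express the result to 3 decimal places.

0.715

MCC = (TP·TN − FP·FN) / √((TP+FP)(TP+FN)(TN+FP)(TN+FN))
Numerator = 25·24 − 8·1 = 592
Denominator = √(33·26·32·25) = √686400 = 828.4926
MCC = 592 / 828.4926 = 0.715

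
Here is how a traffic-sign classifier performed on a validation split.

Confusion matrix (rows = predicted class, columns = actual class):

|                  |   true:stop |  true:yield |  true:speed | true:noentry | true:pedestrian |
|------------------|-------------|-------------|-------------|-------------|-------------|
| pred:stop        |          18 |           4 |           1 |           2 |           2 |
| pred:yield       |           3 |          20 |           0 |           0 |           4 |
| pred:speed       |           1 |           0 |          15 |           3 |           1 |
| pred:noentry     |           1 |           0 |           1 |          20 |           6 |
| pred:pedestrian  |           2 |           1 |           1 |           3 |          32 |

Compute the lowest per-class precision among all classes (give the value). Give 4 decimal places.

0.6667

Per-class precision (TP/(TP+FP)):
  stop: TP=18, FP=4+1+2+2=9 → 18/27 = 0.66667
  yield: TP=20, FP=3+0+0+4=7 → 20/27 = 0.74074
  speed: TP=15, FP=1+0+3+1=5 → 15/20 = 0.75000
  noentry: TP=20, FP=1+0+1+6=8 → 20/28 = 0.71429
  pedestrian: TP=32, FP=2+1+1+3=7 → 32/39 = 0.82051
Lowest is class 'stop' with precision = 0.6667.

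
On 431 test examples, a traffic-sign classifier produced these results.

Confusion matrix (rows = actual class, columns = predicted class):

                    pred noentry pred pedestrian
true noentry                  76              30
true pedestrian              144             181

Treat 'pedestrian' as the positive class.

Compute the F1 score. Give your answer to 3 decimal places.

0.675

Precision = TP/(TP+FP) = 181/211 = 0.8578
Recall = TP/(TP+FN) = 181/325 = 0.5569
F1 = 2·TP/(2·TP+FP+FN) = 362/536 = 0.675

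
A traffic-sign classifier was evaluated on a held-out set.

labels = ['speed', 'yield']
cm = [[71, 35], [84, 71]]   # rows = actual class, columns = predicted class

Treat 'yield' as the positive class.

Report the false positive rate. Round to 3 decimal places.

0.330

FPR = FP/(FP+TN) = 35/(35+71) = 0.330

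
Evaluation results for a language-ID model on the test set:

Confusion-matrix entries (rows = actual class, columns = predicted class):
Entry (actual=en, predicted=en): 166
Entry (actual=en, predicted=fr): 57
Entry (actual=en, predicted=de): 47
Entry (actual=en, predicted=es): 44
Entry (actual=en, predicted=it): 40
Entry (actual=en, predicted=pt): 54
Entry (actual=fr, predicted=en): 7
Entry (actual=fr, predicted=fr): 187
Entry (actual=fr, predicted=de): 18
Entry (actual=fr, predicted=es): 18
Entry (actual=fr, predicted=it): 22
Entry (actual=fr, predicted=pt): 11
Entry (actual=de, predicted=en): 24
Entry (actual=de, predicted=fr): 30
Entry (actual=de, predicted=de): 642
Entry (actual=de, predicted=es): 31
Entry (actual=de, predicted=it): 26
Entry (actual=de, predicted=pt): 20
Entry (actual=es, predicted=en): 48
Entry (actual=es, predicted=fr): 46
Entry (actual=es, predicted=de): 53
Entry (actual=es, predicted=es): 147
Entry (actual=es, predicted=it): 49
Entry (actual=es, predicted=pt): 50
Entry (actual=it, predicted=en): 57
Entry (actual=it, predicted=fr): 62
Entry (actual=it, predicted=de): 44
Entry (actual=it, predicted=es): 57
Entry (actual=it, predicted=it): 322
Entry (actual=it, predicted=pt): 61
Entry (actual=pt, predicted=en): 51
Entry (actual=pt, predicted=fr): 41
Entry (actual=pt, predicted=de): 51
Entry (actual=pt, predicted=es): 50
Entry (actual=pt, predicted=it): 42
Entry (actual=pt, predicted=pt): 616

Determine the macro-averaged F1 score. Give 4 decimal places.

0.5819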